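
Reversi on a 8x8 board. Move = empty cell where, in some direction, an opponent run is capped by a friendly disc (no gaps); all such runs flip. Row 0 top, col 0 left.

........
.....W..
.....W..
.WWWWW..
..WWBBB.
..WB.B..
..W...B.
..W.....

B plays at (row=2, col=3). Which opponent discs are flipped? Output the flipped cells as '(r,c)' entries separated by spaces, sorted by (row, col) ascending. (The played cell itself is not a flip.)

Answer: (3,3) (3,4) (4,3)

Derivation:
Dir NW: first cell '.' (not opp) -> no flip
Dir N: first cell '.' (not opp) -> no flip
Dir NE: first cell '.' (not opp) -> no flip
Dir W: first cell '.' (not opp) -> no flip
Dir E: first cell '.' (not opp) -> no flip
Dir SW: opp run (3,2), next='.' -> no flip
Dir S: opp run (3,3) (4,3) capped by B -> flip
Dir SE: opp run (3,4) capped by B -> flip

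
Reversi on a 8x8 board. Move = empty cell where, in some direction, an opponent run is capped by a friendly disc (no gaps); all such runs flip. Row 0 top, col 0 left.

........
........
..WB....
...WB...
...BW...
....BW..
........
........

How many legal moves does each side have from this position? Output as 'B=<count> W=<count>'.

-- B to move --
(1,1): no bracket -> illegal
(1,2): no bracket -> illegal
(1,3): no bracket -> illegal
(2,1): flips 1 -> legal
(2,4): no bracket -> illegal
(3,1): no bracket -> illegal
(3,2): flips 1 -> legal
(3,5): no bracket -> illegal
(4,2): no bracket -> illegal
(4,5): flips 1 -> legal
(4,6): no bracket -> illegal
(5,3): no bracket -> illegal
(5,6): flips 1 -> legal
(6,4): no bracket -> illegal
(6,5): no bracket -> illegal
(6,6): no bracket -> illegal
B mobility = 4
-- W to move --
(1,2): no bracket -> illegal
(1,3): flips 1 -> legal
(1,4): no bracket -> illegal
(2,4): flips 2 -> legal
(2,5): no bracket -> illegal
(3,2): no bracket -> illegal
(3,5): flips 1 -> legal
(4,2): flips 1 -> legal
(4,5): no bracket -> illegal
(5,2): no bracket -> illegal
(5,3): flips 2 -> legal
(6,3): no bracket -> illegal
(6,4): flips 1 -> legal
(6,5): no bracket -> illegal
W mobility = 6

Answer: B=4 W=6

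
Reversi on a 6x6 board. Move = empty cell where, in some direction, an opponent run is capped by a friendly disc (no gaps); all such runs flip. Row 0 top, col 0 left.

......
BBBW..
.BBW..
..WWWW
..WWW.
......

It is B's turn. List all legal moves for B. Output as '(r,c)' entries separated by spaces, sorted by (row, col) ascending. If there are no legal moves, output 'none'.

(0,2): no bracket -> illegal
(0,3): no bracket -> illegal
(0,4): flips 1 -> legal
(1,4): flips 1 -> legal
(2,4): flips 1 -> legal
(2,5): no bracket -> illegal
(3,1): no bracket -> illegal
(4,1): no bracket -> illegal
(4,5): flips 2 -> legal
(5,1): no bracket -> illegal
(5,2): flips 2 -> legal
(5,3): no bracket -> illegal
(5,4): flips 2 -> legal
(5,5): flips 2 -> legal

Answer: (0,4) (1,4) (2,4) (4,5) (5,2) (5,4) (5,5)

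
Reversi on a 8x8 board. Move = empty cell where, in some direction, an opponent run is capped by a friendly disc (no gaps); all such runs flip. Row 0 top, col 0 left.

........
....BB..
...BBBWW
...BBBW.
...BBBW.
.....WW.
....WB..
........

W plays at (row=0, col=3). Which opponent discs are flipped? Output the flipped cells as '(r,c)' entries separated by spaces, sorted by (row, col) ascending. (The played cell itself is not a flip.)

Dir NW: edge -> no flip
Dir N: edge -> no flip
Dir NE: edge -> no flip
Dir W: first cell '.' (not opp) -> no flip
Dir E: first cell '.' (not opp) -> no flip
Dir SW: first cell '.' (not opp) -> no flip
Dir S: first cell '.' (not opp) -> no flip
Dir SE: opp run (1,4) (2,5) capped by W -> flip

Answer: (1,4) (2,5)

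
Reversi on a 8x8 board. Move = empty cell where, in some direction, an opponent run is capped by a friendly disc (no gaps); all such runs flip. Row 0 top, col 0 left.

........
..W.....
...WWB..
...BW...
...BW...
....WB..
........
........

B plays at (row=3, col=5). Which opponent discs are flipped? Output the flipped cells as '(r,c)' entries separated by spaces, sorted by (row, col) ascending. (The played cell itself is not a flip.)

Dir NW: opp run (2,4), next='.' -> no flip
Dir N: first cell 'B' (not opp) -> no flip
Dir NE: first cell '.' (not opp) -> no flip
Dir W: opp run (3,4) capped by B -> flip
Dir E: first cell '.' (not opp) -> no flip
Dir SW: opp run (4,4), next='.' -> no flip
Dir S: first cell '.' (not opp) -> no flip
Dir SE: first cell '.' (not opp) -> no flip

Answer: (3,4)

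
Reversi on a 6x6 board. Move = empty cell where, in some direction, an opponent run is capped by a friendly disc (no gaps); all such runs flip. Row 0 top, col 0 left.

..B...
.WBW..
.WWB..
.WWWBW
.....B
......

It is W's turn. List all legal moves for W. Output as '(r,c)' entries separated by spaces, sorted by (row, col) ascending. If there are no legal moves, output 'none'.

Answer: (0,3) (1,4) (2,4) (5,5)

Derivation:
(0,1): no bracket -> illegal
(0,3): flips 1 -> legal
(1,4): flips 1 -> legal
(2,4): flips 1 -> legal
(2,5): no bracket -> illegal
(4,3): no bracket -> illegal
(4,4): no bracket -> illegal
(5,4): no bracket -> illegal
(5,5): flips 1 -> legal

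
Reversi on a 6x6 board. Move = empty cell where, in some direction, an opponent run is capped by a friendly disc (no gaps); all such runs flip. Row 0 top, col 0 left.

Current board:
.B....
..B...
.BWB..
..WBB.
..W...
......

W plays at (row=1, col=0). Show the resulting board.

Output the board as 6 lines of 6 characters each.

Place W at (1,0); scan 8 dirs for brackets.
Dir NW: edge -> no flip
Dir N: first cell '.' (not opp) -> no flip
Dir NE: opp run (0,1), next=edge -> no flip
Dir W: edge -> no flip
Dir E: first cell '.' (not opp) -> no flip
Dir SW: edge -> no flip
Dir S: first cell '.' (not opp) -> no flip
Dir SE: opp run (2,1) capped by W -> flip
All flips: (2,1)

Answer: .B....
W.B...
.WWB..
..WBB.
..W...
......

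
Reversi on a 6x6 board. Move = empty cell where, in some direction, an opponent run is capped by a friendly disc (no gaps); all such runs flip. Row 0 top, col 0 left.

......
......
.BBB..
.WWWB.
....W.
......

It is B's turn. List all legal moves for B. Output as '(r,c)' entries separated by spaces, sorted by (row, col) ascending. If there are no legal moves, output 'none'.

Answer: (3,0) (4,0) (4,1) (4,2) (4,3) (5,4) (5,5)

Derivation:
(2,0): no bracket -> illegal
(2,4): no bracket -> illegal
(3,0): flips 3 -> legal
(3,5): no bracket -> illegal
(4,0): flips 1 -> legal
(4,1): flips 2 -> legal
(4,2): flips 1 -> legal
(4,3): flips 2 -> legal
(4,5): no bracket -> illegal
(5,3): no bracket -> illegal
(5,4): flips 1 -> legal
(5,5): flips 2 -> legal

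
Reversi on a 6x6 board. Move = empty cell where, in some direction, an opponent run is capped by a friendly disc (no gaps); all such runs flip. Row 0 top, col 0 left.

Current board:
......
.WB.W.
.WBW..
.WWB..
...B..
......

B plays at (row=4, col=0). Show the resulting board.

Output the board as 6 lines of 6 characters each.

Place B at (4,0); scan 8 dirs for brackets.
Dir NW: edge -> no flip
Dir N: first cell '.' (not opp) -> no flip
Dir NE: opp run (3,1) capped by B -> flip
Dir W: edge -> no flip
Dir E: first cell '.' (not opp) -> no flip
Dir SW: edge -> no flip
Dir S: first cell '.' (not opp) -> no flip
Dir SE: first cell '.' (not opp) -> no flip
All flips: (3,1)

Answer: ......
.WB.W.
.WBW..
.BWB..
B..B..
......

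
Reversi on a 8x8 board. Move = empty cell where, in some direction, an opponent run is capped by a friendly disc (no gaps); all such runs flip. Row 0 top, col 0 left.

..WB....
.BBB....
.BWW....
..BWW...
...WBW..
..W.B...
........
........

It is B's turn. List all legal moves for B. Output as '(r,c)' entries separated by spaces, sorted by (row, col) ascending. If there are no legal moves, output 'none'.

(0,1): flips 1 -> legal
(1,4): flips 1 -> legal
(2,4): flips 3 -> legal
(2,5): no bracket -> illegal
(3,1): flips 1 -> legal
(3,5): flips 2 -> legal
(3,6): flips 1 -> legal
(4,1): no bracket -> illegal
(4,2): flips 1 -> legal
(4,6): flips 1 -> legal
(5,1): no bracket -> illegal
(5,3): flips 3 -> legal
(5,5): no bracket -> illegal
(5,6): flips 3 -> legal
(6,1): no bracket -> illegal
(6,2): no bracket -> illegal
(6,3): no bracket -> illegal

Answer: (0,1) (1,4) (2,4) (3,1) (3,5) (3,6) (4,2) (4,6) (5,3) (5,6)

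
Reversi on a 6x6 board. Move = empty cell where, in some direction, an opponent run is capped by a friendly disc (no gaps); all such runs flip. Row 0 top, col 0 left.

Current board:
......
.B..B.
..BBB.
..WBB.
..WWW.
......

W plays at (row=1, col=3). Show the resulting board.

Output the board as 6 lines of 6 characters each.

Place W at (1,3); scan 8 dirs for brackets.
Dir NW: first cell '.' (not opp) -> no flip
Dir N: first cell '.' (not opp) -> no flip
Dir NE: first cell '.' (not opp) -> no flip
Dir W: first cell '.' (not opp) -> no flip
Dir E: opp run (1,4), next='.' -> no flip
Dir SW: opp run (2,2), next='.' -> no flip
Dir S: opp run (2,3) (3,3) capped by W -> flip
Dir SE: opp run (2,4), next='.' -> no flip
All flips: (2,3) (3,3)

Answer: ......
.B.WB.
..BWB.
..WWB.
..WWW.
......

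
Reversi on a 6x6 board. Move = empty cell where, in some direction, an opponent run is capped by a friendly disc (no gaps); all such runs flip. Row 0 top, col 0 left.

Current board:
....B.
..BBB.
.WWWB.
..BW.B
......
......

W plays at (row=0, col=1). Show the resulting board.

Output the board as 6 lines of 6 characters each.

Answer: .W..B.
..WBB.
.WWWB.
..BW.B
......
......

Derivation:
Place W at (0,1); scan 8 dirs for brackets.
Dir NW: edge -> no flip
Dir N: edge -> no flip
Dir NE: edge -> no flip
Dir W: first cell '.' (not opp) -> no flip
Dir E: first cell '.' (not opp) -> no flip
Dir SW: first cell '.' (not opp) -> no flip
Dir S: first cell '.' (not opp) -> no flip
Dir SE: opp run (1,2) capped by W -> flip
All flips: (1,2)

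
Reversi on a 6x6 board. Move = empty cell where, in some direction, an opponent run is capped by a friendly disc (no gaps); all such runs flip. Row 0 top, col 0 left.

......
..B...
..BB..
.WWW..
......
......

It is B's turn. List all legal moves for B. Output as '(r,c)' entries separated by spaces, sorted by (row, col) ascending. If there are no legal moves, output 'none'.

(2,0): no bracket -> illegal
(2,1): no bracket -> illegal
(2,4): no bracket -> illegal
(3,0): no bracket -> illegal
(3,4): no bracket -> illegal
(4,0): flips 1 -> legal
(4,1): flips 1 -> legal
(4,2): flips 1 -> legal
(4,3): flips 1 -> legal
(4,4): flips 1 -> legal

Answer: (4,0) (4,1) (4,2) (4,3) (4,4)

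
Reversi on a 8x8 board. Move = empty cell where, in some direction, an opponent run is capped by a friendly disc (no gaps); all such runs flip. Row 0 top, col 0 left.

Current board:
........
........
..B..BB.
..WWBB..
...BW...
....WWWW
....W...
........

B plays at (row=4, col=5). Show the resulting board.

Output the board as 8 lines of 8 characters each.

Answer: ........
........
..B..BB.
..WWBB..
...BBB..
....WWWW
....W...
........

Derivation:
Place B at (4,5); scan 8 dirs for brackets.
Dir NW: first cell 'B' (not opp) -> no flip
Dir N: first cell 'B' (not opp) -> no flip
Dir NE: first cell '.' (not opp) -> no flip
Dir W: opp run (4,4) capped by B -> flip
Dir E: first cell '.' (not opp) -> no flip
Dir SW: opp run (5,4), next='.' -> no flip
Dir S: opp run (5,5), next='.' -> no flip
Dir SE: opp run (5,6), next='.' -> no flip
All flips: (4,4)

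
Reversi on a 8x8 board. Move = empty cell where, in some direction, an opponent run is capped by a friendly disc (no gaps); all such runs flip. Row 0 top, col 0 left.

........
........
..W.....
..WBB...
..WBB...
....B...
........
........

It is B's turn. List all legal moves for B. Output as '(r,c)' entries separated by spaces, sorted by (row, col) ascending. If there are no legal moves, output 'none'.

Answer: (1,1) (2,1) (3,1) (4,1) (5,1)

Derivation:
(1,1): flips 1 -> legal
(1,2): no bracket -> illegal
(1,3): no bracket -> illegal
(2,1): flips 1 -> legal
(2,3): no bracket -> illegal
(3,1): flips 1 -> legal
(4,1): flips 1 -> legal
(5,1): flips 1 -> legal
(5,2): no bracket -> illegal
(5,3): no bracket -> illegal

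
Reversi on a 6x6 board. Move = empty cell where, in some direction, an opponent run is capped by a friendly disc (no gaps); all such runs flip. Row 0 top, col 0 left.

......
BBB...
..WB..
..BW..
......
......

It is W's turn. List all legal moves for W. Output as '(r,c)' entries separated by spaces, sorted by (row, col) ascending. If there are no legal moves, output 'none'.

(0,0): flips 1 -> legal
(0,1): no bracket -> illegal
(0,2): flips 1 -> legal
(0,3): no bracket -> illegal
(1,3): flips 1 -> legal
(1,4): no bracket -> illegal
(2,0): no bracket -> illegal
(2,1): no bracket -> illegal
(2,4): flips 1 -> legal
(3,1): flips 1 -> legal
(3,4): no bracket -> illegal
(4,1): no bracket -> illegal
(4,2): flips 1 -> legal
(4,3): no bracket -> illegal

Answer: (0,0) (0,2) (1,3) (2,4) (3,1) (4,2)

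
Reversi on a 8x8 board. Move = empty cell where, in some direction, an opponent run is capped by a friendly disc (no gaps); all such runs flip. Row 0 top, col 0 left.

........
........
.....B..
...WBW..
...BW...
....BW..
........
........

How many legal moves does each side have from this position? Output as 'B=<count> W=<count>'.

Answer: B=5 W=5

Derivation:
-- B to move --
(2,2): no bracket -> illegal
(2,3): flips 1 -> legal
(2,4): no bracket -> illegal
(2,6): no bracket -> illegal
(3,2): flips 1 -> legal
(3,6): flips 1 -> legal
(4,2): no bracket -> illegal
(4,5): flips 2 -> legal
(4,6): no bracket -> illegal
(5,3): no bracket -> illegal
(5,6): flips 1 -> legal
(6,4): no bracket -> illegal
(6,5): no bracket -> illegal
(6,6): no bracket -> illegal
B mobility = 5
-- W to move --
(1,4): no bracket -> illegal
(1,5): flips 1 -> legal
(1,6): no bracket -> illegal
(2,3): no bracket -> illegal
(2,4): flips 1 -> legal
(2,6): no bracket -> illegal
(3,2): no bracket -> illegal
(3,6): no bracket -> illegal
(4,2): flips 1 -> legal
(4,5): no bracket -> illegal
(5,2): no bracket -> illegal
(5,3): flips 2 -> legal
(6,3): no bracket -> illegal
(6,4): flips 1 -> legal
(6,5): no bracket -> illegal
W mobility = 5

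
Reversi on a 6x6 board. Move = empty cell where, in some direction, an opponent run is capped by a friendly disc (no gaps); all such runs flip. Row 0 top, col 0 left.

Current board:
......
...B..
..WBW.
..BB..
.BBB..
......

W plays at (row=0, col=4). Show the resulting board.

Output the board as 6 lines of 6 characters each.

Answer: ....W.
...W..
..WBW.
..BB..
.BBB..
......

Derivation:
Place W at (0,4); scan 8 dirs for brackets.
Dir NW: edge -> no flip
Dir N: edge -> no flip
Dir NE: edge -> no flip
Dir W: first cell '.' (not opp) -> no flip
Dir E: first cell '.' (not opp) -> no flip
Dir SW: opp run (1,3) capped by W -> flip
Dir S: first cell '.' (not opp) -> no flip
Dir SE: first cell '.' (not opp) -> no flip
All flips: (1,3)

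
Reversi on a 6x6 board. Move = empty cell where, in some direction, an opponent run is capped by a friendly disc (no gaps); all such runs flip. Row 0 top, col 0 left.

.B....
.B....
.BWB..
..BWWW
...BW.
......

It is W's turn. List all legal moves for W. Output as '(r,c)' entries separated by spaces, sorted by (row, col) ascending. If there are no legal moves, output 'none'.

(0,0): flips 1 -> legal
(0,2): no bracket -> illegal
(1,0): no bracket -> illegal
(1,2): flips 1 -> legal
(1,3): flips 1 -> legal
(1,4): no bracket -> illegal
(2,0): flips 1 -> legal
(2,4): flips 1 -> legal
(3,0): no bracket -> illegal
(3,1): flips 1 -> legal
(4,1): no bracket -> illegal
(4,2): flips 2 -> legal
(5,2): flips 1 -> legal
(5,3): flips 1 -> legal
(5,4): no bracket -> illegal

Answer: (0,0) (1,2) (1,3) (2,0) (2,4) (3,1) (4,2) (5,2) (5,3)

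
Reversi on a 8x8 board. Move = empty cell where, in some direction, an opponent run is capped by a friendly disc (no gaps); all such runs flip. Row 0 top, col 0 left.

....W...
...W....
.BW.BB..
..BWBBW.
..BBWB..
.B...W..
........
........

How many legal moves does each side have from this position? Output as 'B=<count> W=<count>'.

Answer: B=9 W=11

Derivation:
-- B to move --
(0,2): flips 1 -> legal
(0,3): no bracket -> illegal
(0,5): no bracket -> illegal
(1,1): no bracket -> illegal
(1,2): flips 1 -> legal
(1,4): no bracket -> illegal
(1,5): no bracket -> illegal
(2,3): flips 2 -> legal
(2,6): no bracket -> illegal
(2,7): flips 1 -> legal
(3,1): no bracket -> illegal
(3,7): flips 1 -> legal
(4,6): no bracket -> illegal
(4,7): flips 1 -> legal
(5,3): flips 1 -> legal
(5,4): flips 1 -> legal
(5,6): no bracket -> illegal
(6,4): no bracket -> illegal
(6,5): flips 1 -> legal
(6,6): no bracket -> illegal
B mobility = 9
-- W to move --
(1,0): no bracket -> illegal
(1,1): no bracket -> illegal
(1,2): no bracket -> illegal
(1,4): flips 3 -> legal
(1,5): flips 4 -> legal
(1,6): no bracket -> illegal
(2,0): flips 1 -> legal
(2,3): no bracket -> illegal
(2,6): flips 1 -> legal
(3,0): no bracket -> illegal
(3,1): flips 1 -> legal
(4,0): no bracket -> illegal
(4,1): flips 2 -> legal
(4,6): flips 3 -> legal
(5,0): no bracket -> illegal
(5,2): flips 2 -> legal
(5,3): flips 1 -> legal
(5,4): flips 1 -> legal
(5,6): no bracket -> illegal
(6,0): flips 2 -> legal
(6,1): no bracket -> illegal
(6,2): no bracket -> illegal
W mobility = 11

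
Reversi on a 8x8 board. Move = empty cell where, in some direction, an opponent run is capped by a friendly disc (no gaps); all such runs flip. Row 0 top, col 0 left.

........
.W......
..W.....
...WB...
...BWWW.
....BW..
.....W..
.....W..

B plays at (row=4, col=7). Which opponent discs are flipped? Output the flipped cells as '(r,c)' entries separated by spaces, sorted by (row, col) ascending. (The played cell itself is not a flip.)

Dir NW: first cell '.' (not opp) -> no flip
Dir N: first cell '.' (not opp) -> no flip
Dir NE: edge -> no flip
Dir W: opp run (4,6) (4,5) (4,4) capped by B -> flip
Dir E: edge -> no flip
Dir SW: first cell '.' (not opp) -> no flip
Dir S: first cell '.' (not opp) -> no flip
Dir SE: edge -> no flip

Answer: (4,4) (4,5) (4,6)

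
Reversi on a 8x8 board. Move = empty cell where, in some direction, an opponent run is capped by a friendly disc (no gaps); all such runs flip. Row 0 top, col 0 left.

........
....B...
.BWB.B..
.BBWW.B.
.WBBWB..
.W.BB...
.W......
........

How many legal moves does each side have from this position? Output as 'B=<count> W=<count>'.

-- B to move --
(1,1): no bracket -> illegal
(1,2): flips 1 -> legal
(1,3): flips 1 -> legal
(2,4): flips 3 -> legal
(3,0): no bracket -> illegal
(3,5): flips 3 -> legal
(4,0): flips 1 -> legal
(5,0): flips 1 -> legal
(5,2): no bracket -> illegal
(5,5): no bracket -> illegal
(6,0): flips 1 -> legal
(6,2): no bracket -> illegal
(7,0): no bracket -> illegal
(7,1): flips 3 -> legal
(7,2): no bracket -> illegal
B mobility = 8
-- W to move --
(0,3): no bracket -> illegal
(0,4): no bracket -> illegal
(0,5): flips 3 -> legal
(1,0): no bracket -> illegal
(1,1): flips 2 -> legal
(1,2): flips 1 -> legal
(1,3): flips 1 -> legal
(1,5): no bracket -> illegal
(1,6): flips 1 -> legal
(2,0): flips 1 -> legal
(2,4): flips 1 -> legal
(2,6): no bracket -> illegal
(2,7): no bracket -> illegal
(3,0): flips 2 -> legal
(3,5): no bracket -> illegal
(3,7): no bracket -> illegal
(4,0): flips 1 -> legal
(4,6): flips 1 -> legal
(4,7): no bracket -> illegal
(5,2): flips 3 -> legal
(5,5): no bracket -> illegal
(5,6): flips 1 -> legal
(6,2): flips 1 -> legal
(6,3): flips 2 -> legal
(6,4): flips 1 -> legal
(6,5): no bracket -> illegal
W mobility = 15

Answer: B=8 W=15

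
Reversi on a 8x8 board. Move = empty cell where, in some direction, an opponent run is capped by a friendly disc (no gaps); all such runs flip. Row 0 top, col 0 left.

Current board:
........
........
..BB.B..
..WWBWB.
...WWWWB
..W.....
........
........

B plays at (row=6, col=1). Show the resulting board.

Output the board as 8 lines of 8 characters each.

Answer: ........
........
..BB.B..
..WWBWB.
...BWWWB
..B.....
.B......
........

Derivation:
Place B at (6,1); scan 8 dirs for brackets.
Dir NW: first cell '.' (not opp) -> no flip
Dir N: first cell '.' (not opp) -> no flip
Dir NE: opp run (5,2) (4,3) capped by B -> flip
Dir W: first cell '.' (not opp) -> no flip
Dir E: first cell '.' (not opp) -> no flip
Dir SW: first cell '.' (not opp) -> no flip
Dir S: first cell '.' (not opp) -> no flip
Dir SE: first cell '.' (not opp) -> no flip
All flips: (4,3) (5,2)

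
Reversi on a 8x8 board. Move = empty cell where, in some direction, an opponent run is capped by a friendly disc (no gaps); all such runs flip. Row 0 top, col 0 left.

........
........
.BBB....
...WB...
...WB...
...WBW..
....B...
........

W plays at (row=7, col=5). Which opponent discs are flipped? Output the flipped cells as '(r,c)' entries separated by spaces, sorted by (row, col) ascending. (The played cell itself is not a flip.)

Dir NW: opp run (6,4) capped by W -> flip
Dir N: first cell '.' (not opp) -> no flip
Dir NE: first cell '.' (not opp) -> no flip
Dir W: first cell '.' (not opp) -> no flip
Dir E: first cell '.' (not opp) -> no flip
Dir SW: edge -> no flip
Dir S: edge -> no flip
Dir SE: edge -> no flip

Answer: (6,4)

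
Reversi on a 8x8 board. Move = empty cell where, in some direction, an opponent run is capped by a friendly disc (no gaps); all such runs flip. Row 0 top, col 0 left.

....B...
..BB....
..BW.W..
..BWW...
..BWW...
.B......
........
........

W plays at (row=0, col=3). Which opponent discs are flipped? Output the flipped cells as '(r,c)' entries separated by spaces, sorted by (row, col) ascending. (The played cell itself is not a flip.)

Dir NW: edge -> no flip
Dir N: edge -> no flip
Dir NE: edge -> no flip
Dir W: first cell '.' (not opp) -> no flip
Dir E: opp run (0,4), next='.' -> no flip
Dir SW: opp run (1,2), next='.' -> no flip
Dir S: opp run (1,3) capped by W -> flip
Dir SE: first cell '.' (not opp) -> no flip

Answer: (1,3)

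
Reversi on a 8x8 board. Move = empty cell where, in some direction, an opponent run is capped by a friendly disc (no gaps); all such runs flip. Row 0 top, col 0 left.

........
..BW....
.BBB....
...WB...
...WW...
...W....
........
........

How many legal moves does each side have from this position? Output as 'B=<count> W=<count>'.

Answer: B=8 W=5

Derivation:
-- B to move --
(0,2): no bracket -> illegal
(0,3): flips 1 -> legal
(0,4): flips 1 -> legal
(1,4): flips 1 -> legal
(2,4): no bracket -> illegal
(3,2): flips 1 -> legal
(3,5): no bracket -> illegal
(4,2): no bracket -> illegal
(4,5): no bracket -> illegal
(5,2): flips 1 -> legal
(5,4): flips 1 -> legal
(5,5): flips 2 -> legal
(6,2): no bracket -> illegal
(6,3): flips 3 -> legal
(6,4): no bracket -> illegal
B mobility = 8
-- W to move --
(0,1): no bracket -> illegal
(0,2): no bracket -> illegal
(0,3): no bracket -> illegal
(1,0): no bracket -> illegal
(1,1): flips 2 -> legal
(1,4): no bracket -> illegal
(2,0): no bracket -> illegal
(2,4): flips 1 -> legal
(2,5): flips 1 -> legal
(3,0): no bracket -> illegal
(3,1): flips 1 -> legal
(3,2): no bracket -> illegal
(3,5): flips 1 -> legal
(4,5): no bracket -> illegal
W mobility = 5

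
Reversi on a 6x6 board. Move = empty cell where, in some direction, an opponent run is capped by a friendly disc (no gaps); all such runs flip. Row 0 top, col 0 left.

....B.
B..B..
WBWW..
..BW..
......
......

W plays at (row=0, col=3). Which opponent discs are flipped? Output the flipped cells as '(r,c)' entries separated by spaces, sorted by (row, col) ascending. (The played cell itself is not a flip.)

Dir NW: edge -> no flip
Dir N: edge -> no flip
Dir NE: edge -> no flip
Dir W: first cell '.' (not opp) -> no flip
Dir E: opp run (0,4), next='.' -> no flip
Dir SW: first cell '.' (not opp) -> no flip
Dir S: opp run (1,3) capped by W -> flip
Dir SE: first cell '.' (not opp) -> no flip

Answer: (1,3)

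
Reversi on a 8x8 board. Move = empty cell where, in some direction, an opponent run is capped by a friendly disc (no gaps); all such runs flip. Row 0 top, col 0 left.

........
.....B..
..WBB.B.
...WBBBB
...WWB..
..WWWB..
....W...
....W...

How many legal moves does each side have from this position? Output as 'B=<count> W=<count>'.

Answer: B=9 W=9

Derivation:
-- B to move --
(1,1): flips 3 -> legal
(1,2): no bracket -> illegal
(1,3): no bracket -> illegal
(2,1): flips 1 -> legal
(3,1): no bracket -> illegal
(3,2): flips 1 -> legal
(4,1): no bracket -> illegal
(4,2): flips 3 -> legal
(5,1): flips 3 -> legal
(6,1): flips 2 -> legal
(6,2): flips 2 -> legal
(6,3): flips 4 -> legal
(6,5): no bracket -> illegal
(7,3): flips 1 -> legal
(7,5): no bracket -> illegal
B mobility = 9
-- W to move --
(0,4): no bracket -> illegal
(0,5): no bracket -> illegal
(0,6): flips 2 -> legal
(1,2): no bracket -> illegal
(1,3): flips 1 -> legal
(1,4): flips 2 -> legal
(1,6): no bracket -> illegal
(1,7): flips 2 -> legal
(2,5): flips 3 -> legal
(2,7): flips 2 -> legal
(3,2): no bracket -> illegal
(4,6): flips 2 -> legal
(4,7): no bracket -> illegal
(5,6): flips 1 -> legal
(6,5): no bracket -> illegal
(6,6): flips 1 -> legal
W mobility = 9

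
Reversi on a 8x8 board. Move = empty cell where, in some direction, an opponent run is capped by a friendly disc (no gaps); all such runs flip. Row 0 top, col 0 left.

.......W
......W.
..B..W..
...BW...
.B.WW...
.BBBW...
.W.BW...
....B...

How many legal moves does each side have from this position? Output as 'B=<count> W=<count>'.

Answer: B=8 W=9

Derivation:
-- B to move --
(0,5): no bracket -> illegal
(0,6): no bracket -> illegal
(1,4): no bracket -> illegal
(1,5): no bracket -> illegal
(1,7): no bracket -> illegal
(2,3): no bracket -> illegal
(2,4): flips 4 -> legal
(2,6): no bracket -> illegal
(2,7): no bracket -> illegal
(3,2): no bracket -> illegal
(3,5): flips 2 -> legal
(3,6): no bracket -> illegal
(4,2): no bracket -> illegal
(4,5): flips 1 -> legal
(5,0): no bracket -> illegal
(5,5): flips 2 -> legal
(6,0): no bracket -> illegal
(6,2): no bracket -> illegal
(6,5): flips 1 -> legal
(7,0): flips 1 -> legal
(7,1): flips 1 -> legal
(7,2): no bracket -> illegal
(7,3): no bracket -> illegal
(7,5): flips 1 -> legal
B mobility = 8
-- W to move --
(1,1): flips 2 -> legal
(1,2): no bracket -> illegal
(1,3): no bracket -> illegal
(2,1): no bracket -> illegal
(2,3): flips 1 -> legal
(2,4): no bracket -> illegal
(3,0): no bracket -> illegal
(3,1): flips 2 -> legal
(3,2): flips 1 -> legal
(4,0): no bracket -> illegal
(4,2): flips 1 -> legal
(5,0): flips 3 -> legal
(6,0): no bracket -> illegal
(6,2): flips 2 -> legal
(6,5): no bracket -> illegal
(7,2): flips 1 -> legal
(7,3): flips 2 -> legal
(7,5): no bracket -> illegal
W mobility = 9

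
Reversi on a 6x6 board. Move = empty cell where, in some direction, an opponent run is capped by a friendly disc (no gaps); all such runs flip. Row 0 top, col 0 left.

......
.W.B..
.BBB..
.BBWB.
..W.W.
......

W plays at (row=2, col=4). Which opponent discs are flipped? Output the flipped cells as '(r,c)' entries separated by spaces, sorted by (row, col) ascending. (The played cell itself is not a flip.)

Dir NW: opp run (1,3), next='.' -> no flip
Dir N: first cell '.' (not opp) -> no flip
Dir NE: first cell '.' (not opp) -> no flip
Dir W: opp run (2,3) (2,2) (2,1), next='.' -> no flip
Dir E: first cell '.' (not opp) -> no flip
Dir SW: first cell 'W' (not opp) -> no flip
Dir S: opp run (3,4) capped by W -> flip
Dir SE: first cell '.' (not opp) -> no flip

Answer: (3,4)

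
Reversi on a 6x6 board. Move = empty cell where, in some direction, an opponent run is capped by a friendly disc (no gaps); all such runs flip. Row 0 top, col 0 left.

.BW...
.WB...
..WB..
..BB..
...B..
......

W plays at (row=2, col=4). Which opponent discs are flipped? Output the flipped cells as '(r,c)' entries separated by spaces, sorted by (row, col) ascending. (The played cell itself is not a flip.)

Answer: (2,3)

Derivation:
Dir NW: first cell '.' (not opp) -> no flip
Dir N: first cell '.' (not opp) -> no flip
Dir NE: first cell '.' (not opp) -> no flip
Dir W: opp run (2,3) capped by W -> flip
Dir E: first cell '.' (not opp) -> no flip
Dir SW: opp run (3,3), next='.' -> no flip
Dir S: first cell '.' (not opp) -> no flip
Dir SE: first cell '.' (not opp) -> no flip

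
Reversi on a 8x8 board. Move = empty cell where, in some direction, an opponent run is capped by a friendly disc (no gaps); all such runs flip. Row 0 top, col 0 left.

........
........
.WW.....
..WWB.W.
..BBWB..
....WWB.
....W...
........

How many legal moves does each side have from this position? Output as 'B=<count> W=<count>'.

-- B to move --
(1,0): flips 2 -> legal
(1,1): no bracket -> illegal
(1,2): flips 2 -> legal
(1,3): no bracket -> illegal
(2,0): no bracket -> illegal
(2,3): flips 1 -> legal
(2,4): flips 1 -> legal
(2,5): no bracket -> illegal
(2,6): no bracket -> illegal
(2,7): flips 1 -> legal
(3,0): no bracket -> illegal
(3,1): flips 2 -> legal
(3,5): no bracket -> illegal
(3,7): no bracket -> illegal
(4,1): no bracket -> illegal
(4,6): no bracket -> illegal
(4,7): no bracket -> illegal
(5,3): flips 2 -> legal
(6,3): flips 1 -> legal
(6,5): flips 2 -> legal
(6,6): no bracket -> illegal
(7,3): no bracket -> illegal
(7,4): flips 3 -> legal
(7,5): no bracket -> illegal
B mobility = 10
-- W to move --
(2,3): no bracket -> illegal
(2,4): flips 1 -> legal
(2,5): no bracket -> illegal
(3,1): no bracket -> illegal
(3,5): flips 2 -> legal
(4,1): flips 2 -> legal
(4,6): flips 1 -> legal
(4,7): no bracket -> illegal
(5,1): flips 1 -> legal
(5,2): flips 1 -> legal
(5,3): flips 1 -> legal
(5,7): flips 1 -> legal
(6,5): no bracket -> illegal
(6,6): no bracket -> illegal
(6,7): no bracket -> illegal
W mobility = 8

Answer: B=10 W=8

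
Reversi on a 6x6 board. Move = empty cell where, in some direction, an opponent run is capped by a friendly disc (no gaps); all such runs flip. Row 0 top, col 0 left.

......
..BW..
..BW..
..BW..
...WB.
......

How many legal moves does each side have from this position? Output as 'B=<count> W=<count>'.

-- B to move --
(0,2): no bracket -> illegal
(0,3): no bracket -> illegal
(0,4): flips 1 -> legal
(1,4): flips 2 -> legal
(2,4): flips 1 -> legal
(3,4): flips 2 -> legal
(4,2): flips 1 -> legal
(5,2): no bracket -> illegal
(5,3): no bracket -> illegal
(5,4): flips 1 -> legal
B mobility = 6
-- W to move --
(0,1): flips 1 -> legal
(0,2): no bracket -> illegal
(0,3): no bracket -> illegal
(1,1): flips 2 -> legal
(2,1): flips 2 -> legal
(3,1): flips 2 -> legal
(3,4): no bracket -> illegal
(3,5): no bracket -> illegal
(4,1): flips 1 -> legal
(4,2): no bracket -> illegal
(4,5): flips 1 -> legal
(5,3): no bracket -> illegal
(5,4): no bracket -> illegal
(5,5): flips 1 -> legal
W mobility = 7

Answer: B=6 W=7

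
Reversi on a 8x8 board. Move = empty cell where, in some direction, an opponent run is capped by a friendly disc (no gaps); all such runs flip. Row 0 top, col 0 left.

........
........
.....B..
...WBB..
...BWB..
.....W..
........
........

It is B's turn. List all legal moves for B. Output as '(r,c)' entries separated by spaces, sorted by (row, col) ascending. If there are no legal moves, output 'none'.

Answer: (2,3) (3,2) (5,3) (5,4) (6,5)

Derivation:
(2,2): no bracket -> illegal
(2,3): flips 1 -> legal
(2,4): no bracket -> illegal
(3,2): flips 1 -> legal
(4,2): no bracket -> illegal
(4,6): no bracket -> illegal
(5,3): flips 1 -> legal
(5,4): flips 1 -> legal
(5,6): no bracket -> illegal
(6,4): no bracket -> illegal
(6,5): flips 1 -> legal
(6,6): no bracket -> illegal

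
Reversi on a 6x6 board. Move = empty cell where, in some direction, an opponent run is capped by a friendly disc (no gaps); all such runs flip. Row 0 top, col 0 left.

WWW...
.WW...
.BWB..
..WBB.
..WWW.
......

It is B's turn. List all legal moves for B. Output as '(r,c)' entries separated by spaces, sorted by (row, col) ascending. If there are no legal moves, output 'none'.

(0,3): flips 1 -> legal
(1,0): no bracket -> illegal
(1,3): no bracket -> illegal
(2,0): no bracket -> illegal
(3,1): flips 1 -> legal
(3,5): no bracket -> illegal
(4,1): flips 1 -> legal
(4,5): no bracket -> illegal
(5,1): flips 1 -> legal
(5,2): flips 1 -> legal
(5,3): flips 1 -> legal
(5,4): flips 3 -> legal
(5,5): flips 1 -> legal

Answer: (0,3) (3,1) (4,1) (5,1) (5,2) (5,3) (5,4) (5,5)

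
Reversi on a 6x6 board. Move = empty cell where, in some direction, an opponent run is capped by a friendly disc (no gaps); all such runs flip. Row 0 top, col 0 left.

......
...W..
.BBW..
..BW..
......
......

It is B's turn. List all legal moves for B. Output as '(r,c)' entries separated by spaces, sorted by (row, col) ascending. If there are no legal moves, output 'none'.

Answer: (0,4) (1,4) (2,4) (3,4) (4,4)

Derivation:
(0,2): no bracket -> illegal
(0,3): no bracket -> illegal
(0,4): flips 1 -> legal
(1,2): no bracket -> illegal
(1,4): flips 1 -> legal
(2,4): flips 1 -> legal
(3,4): flips 1 -> legal
(4,2): no bracket -> illegal
(4,3): no bracket -> illegal
(4,4): flips 1 -> legal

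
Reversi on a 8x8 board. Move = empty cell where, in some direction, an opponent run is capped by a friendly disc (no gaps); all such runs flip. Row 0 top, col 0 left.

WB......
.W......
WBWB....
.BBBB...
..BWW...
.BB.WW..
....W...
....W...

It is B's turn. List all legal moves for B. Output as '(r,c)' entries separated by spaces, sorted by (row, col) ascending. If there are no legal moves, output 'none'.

Answer: (1,2) (1,3) (4,5) (5,3) (6,5) (6,6)

Derivation:
(0,2): no bracket -> illegal
(1,0): no bracket -> illegal
(1,2): flips 1 -> legal
(1,3): flips 1 -> legal
(3,0): no bracket -> illegal
(3,5): no bracket -> illegal
(4,5): flips 2 -> legal
(4,6): no bracket -> illegal
(5,3): flips 1 -> legal
(5,6): no bracket -> illegal
(6,3): no bracket -> illegal
(6,5): flips 2 -> legal
(6,6): flips 2 -> legal
(7,3): no bracket -> illegal
(7,5): no bracket -> illegal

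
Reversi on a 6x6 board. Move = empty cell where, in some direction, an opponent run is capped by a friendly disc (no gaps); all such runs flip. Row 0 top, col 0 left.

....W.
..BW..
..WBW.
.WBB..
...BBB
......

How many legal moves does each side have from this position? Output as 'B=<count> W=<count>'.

Answer: B=7 W=6

Derivation:
-- B to move --
(0,2): no bracket -> illegal
(0,3): flips 1 -> legal
(0,5): no bracket -> illegal
(1,1): flips 1 -> legal
(1,4): flips 1 -> legal
(1,5): flips 1 -> legal
(2,0): no bracket -> illegal
(2,1): flips 1 -> legal
(2,5): flips 1 -> legal
(3,0): flips 1 -> legal
(3,4): no bracket -> illegal
(3,5): no bracket -> illegal
(4,0): no bracket -> illegal
(4,1): no bracket -> illegal
(4,2): no bracket -> illegal
B mobility = 7
-- W to move --
(0,1): no bracket -> illegal
(0,2): flips 1 -> legal
(0,3): no bracket -> illegal
(1,1): flips 1 -> legal
(1,4): no bracket -> illegal
(2,1): no bracket -> illegal
(3,4): flips 2 -> legal
(3,5): no bracket -> illegal
(4,1): no bracket -> illegal
(4,2): flips 2 -> legal
(5,2): no bracket -> illegal
(5,3): flips 3 -> legal
(5,4): no bracket -> illegal
(5,5): flips 2 -> legal
W mobility = 6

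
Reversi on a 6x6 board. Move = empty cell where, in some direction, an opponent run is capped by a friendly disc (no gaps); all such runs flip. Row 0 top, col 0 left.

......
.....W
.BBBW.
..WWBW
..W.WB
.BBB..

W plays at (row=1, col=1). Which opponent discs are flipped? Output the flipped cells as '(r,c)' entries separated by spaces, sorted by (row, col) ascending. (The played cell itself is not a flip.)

Answer: (2,2)

Derivation:
Dir NW: first cell '.' (not opp) -> no flip
Dir N: first cell '.' (not opp) -> no flip
Dir NE: first cell '.' (not opp) -> no flip
Dir W: first cell '.' (not opp) -> no flip
Dir E: first cell '.' (not opp) -> no flip
Dir SW: first cell '.' (not opp) -> no flip
Dir S: opp run (2,1), next='.' -> no flip
Dir SE: opp run (2,2) capped by W -> flip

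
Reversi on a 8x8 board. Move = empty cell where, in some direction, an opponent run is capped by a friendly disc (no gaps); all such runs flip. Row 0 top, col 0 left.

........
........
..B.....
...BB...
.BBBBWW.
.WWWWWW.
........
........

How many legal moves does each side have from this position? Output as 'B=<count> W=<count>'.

Answer: B=9 W=9

Derivation:
-- B to move --
(3,5): no bracket -> illegal
(3,6): no bracket -> illegal
(3,7): no bracket -> illegal
(4,0): no bracket -> illegal
(4,7): flips 2 -> legal
(5,0): no bracket -> illegal
(5,7): no bracket -> illegal
(6,0): flips 1 -> legal
(6,1): flips 2 -> legal
(6,2): flips 2 -> legal
(6,3): flips 2 -> legal
(6,4): flips 2 -> legal
(6,5): flips 1 -> legal
(6,6): flips 1 -> legal
(6,7): flips 2 -> legal
B mobility = 9
-- W to move --
(1,1): flips 3 -> legal
(1,2): no bracket -> illegal
(1,3): no bracket -> illegal
(2,1): no bracket -> illegal
(2,3): flips 3 -> legal
(2,4): flips 4 -> legal
(2,5): flips 2 -> legal
(3,0): flips 1 -> legal
(3,1): flips 2 -> legal
(3,2): flips 2 -> legal
(3,5): flips 1 -> legal
(4,0): flips 4 -> legal
(5,0): no bracket -> illegal
W mobility = 9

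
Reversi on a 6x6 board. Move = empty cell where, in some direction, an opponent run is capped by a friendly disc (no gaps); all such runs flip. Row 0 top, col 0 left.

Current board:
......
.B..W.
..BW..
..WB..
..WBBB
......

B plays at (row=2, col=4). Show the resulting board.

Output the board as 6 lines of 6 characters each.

Answer: ......
.B..W.
..BBB.
..WB..
..WBBB
......

Derivation:
Place B at (2,4); scan 8 dirs for brackets.
Dir NW: first cell '.' (not opp) -> no flip
Dir N: opp run (1,4), next='.' -> no flip
Dir NE: first cell '.' (not opp) -> no flip
Dir W: opp run (2,3) capped by B -> flip
Dir E: first cell '.' (not opp) -> no flip
Dir SW: first cell 'B' (not opp) -> no flip
Dir S: first cell '.' (not opp) -> no flip
Dir SE: first cell '.' (not opp) -> no flip
All flips: (2,3)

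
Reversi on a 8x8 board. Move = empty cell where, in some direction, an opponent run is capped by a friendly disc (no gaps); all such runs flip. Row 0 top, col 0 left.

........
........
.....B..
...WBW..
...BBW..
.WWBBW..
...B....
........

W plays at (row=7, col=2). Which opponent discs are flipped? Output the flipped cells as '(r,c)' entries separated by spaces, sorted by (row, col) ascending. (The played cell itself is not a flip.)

Answer: (5,4) (6,3)

Derivation:
Dir NW: first cell '.' (not opp) -> no flip
Dir N: first cell '.' (not opp) -> no flip
Dir NE: opp run (6,3) (5,4) capped by W -> flip
Dir W: first cell '.' (not opp) -> no flip
Dir E: first cell '.' (not opp) -> no flip
Dir SW: edge -> no flip
Dir S: edge -> no flip
Dir SE: edge -> no flip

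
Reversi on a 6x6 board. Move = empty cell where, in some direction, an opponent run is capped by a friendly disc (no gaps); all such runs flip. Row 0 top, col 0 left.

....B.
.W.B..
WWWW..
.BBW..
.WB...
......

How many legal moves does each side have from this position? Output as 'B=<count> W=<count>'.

-- B to move --
(0,0): no bracket -> illegal
(0,1): flips 2 -> legal
(0,2): no bracket -> illegal
(1,0): flips 1 -> legal
(1,2): flips 1 -> legal
(1,4): flips 1 -> legal
(2,4): flips 1 -> legal
(3,0): no bracket -> illegal
(3,4): flips 1 -> legal
(4,0): flips 1 -> legal
(4,3): flips 2 -> legal
(4,4): no bracket -> illegal
(5,0): flips 1 -> legal
(5,1): flips 1 -> legal
(5,2): no bracket -> illegal
B mobility = 10
-- W to move --
(0,2): no bracket -> illegal
(0,3): flips 1 -> legal
(0,5): no bracket -> illegal
(1,2): no bracket -> illegal
(1,4): no bracket -> illegal
(1,5): no bracket -> illegal
(2,4): no bracket -> illegal
(3,0): flips 2 -> legal
(4,0): flips 1 -> legal
(4,3): flips 2 -> legal
(5,1): flips 1 -> legal
(5,2): flips 2 -> legal
(5,3): flips 2 -> legal
W mobility = 7

Answer: B=10 W=7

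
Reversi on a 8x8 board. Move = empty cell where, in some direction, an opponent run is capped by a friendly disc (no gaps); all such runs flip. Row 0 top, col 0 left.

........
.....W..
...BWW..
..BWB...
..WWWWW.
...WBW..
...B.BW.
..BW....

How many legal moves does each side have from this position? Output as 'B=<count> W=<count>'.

-- B to move --
(0,4): no bracket -> illegal
(0,5): no bracket -> illegal
(0,6): no bracket -> illegal
(1,3): no bracket -> illegal
(1,4): flips 1 -> legal
(1,6): flips 1 -> legal
(2,2): no bracket -> illegal
(2,6): flips 2 -> legal
(3,1): no bracket -> illegal
(3,5): flips 2 -> legal
(3,6): flips 1 -> legal
(3,7): no bracket -> illegal
(4,1): no bracket -> illegal
(4,7): no bracket -> illegal
(5,1): no bracket -> illegal
(5,2): flips 3 -> legal
(5,6): flips 2 -> legal
(5,7): no bracket -> illegal
(6,2): no bracket -> illegal
(6,4): no bracket -> illegal
(6,7): flips 1 -> legal
(7,4): flips 1 -> legal
(7,5): no bracket -> illegal
(7,6): no bracket -> illegal
(7,7): no bracket -> illegal
B mobility = 9
-- W to move --
(1,2): flips 2 -> legal
(1,3): flips 1 -> legal
(1,4): no bracket -> illegal
(2,1): flips 1 -> legal
(2,2): flips 2 -> legal
(3,1): flips 1 -> legal
(3,5): flips 1 -> legal
(4,1): no bracket -> illegal
(5,2): no bracket -> illegal
(5,6): no bracket -> illegal
(6,1): no bracket -> illegal
(6,2): no bracket -> illegal
(6,4): flips 2 -> legal
(7,1): flips 1 -> legal
(7,4): no bracket -> illegal
(7,5): flips 1 -> legal
(7,6): flips 2 -> legal
W mobility = 10

Answer: B=9 W=10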